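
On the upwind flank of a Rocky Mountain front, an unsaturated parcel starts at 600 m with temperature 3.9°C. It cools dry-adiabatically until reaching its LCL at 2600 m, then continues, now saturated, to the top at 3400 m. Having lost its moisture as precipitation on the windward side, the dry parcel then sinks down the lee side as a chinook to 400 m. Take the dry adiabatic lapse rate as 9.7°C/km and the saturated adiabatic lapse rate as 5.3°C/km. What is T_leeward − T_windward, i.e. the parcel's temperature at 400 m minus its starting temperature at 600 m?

+5.46°C

From 600 m to 2600 m (dry): cools by 9.7 × 2 = 19.4°C, giving -15.5°C.
From 2600 m to 3400 m (saturated): cools by 5.3 × 0.8 = 4.24°C, giving -19.74°C.
From 3400 m to 400 m (dry descent): warms by 9.7 × 3 = 29.1°C, giving 9.36°C.
Net change vs windward start: 9.36 − 3.9 = +5.46°C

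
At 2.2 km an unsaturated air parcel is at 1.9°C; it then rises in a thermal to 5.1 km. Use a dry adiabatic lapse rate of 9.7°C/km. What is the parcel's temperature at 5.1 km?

Dry adiabatic to 5100 m: -9.7 × 2.9 km = -28.13°C, so T = -26.23°C.

-26.23°C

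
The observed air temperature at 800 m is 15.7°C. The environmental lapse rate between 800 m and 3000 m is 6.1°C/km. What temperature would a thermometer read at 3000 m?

800 → 3000 m (environmental, 6.1°C/km): ΔT = -6.1 × 2.2 = -13.42°C → T = 2.28°C

2.28°C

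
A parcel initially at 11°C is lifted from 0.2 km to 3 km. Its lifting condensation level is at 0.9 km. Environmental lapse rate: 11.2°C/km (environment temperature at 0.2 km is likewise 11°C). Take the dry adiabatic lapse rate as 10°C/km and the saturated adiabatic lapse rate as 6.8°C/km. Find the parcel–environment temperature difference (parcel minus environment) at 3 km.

Parcel:
  From 200 m to 900 m (dry): cools by 10 × 0.7 = 7°C, giving 4°C.
  From 900 m to 3000 m (saturated): cools by 6.8 × 2.1 = 14.28°C, giving -10.28°C.
Environment:
  From 200 m to 3000 m (environment): cools by 11.2 × 2.8 = 31.36°C, giving -20.36°C.
T_parcel − T_env = -10.28 − (-20.36) = +10.08°C

+10.08°C (parcel warmer than environment)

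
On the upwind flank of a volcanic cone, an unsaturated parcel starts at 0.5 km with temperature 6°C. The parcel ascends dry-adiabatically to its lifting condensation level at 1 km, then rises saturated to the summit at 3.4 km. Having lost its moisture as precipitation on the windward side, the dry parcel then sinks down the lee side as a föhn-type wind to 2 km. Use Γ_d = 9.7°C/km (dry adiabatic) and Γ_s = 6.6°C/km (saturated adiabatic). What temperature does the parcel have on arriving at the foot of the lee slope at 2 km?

-1.11°C

500–1000 m, dry: Δz = 0.5 km ⇒ ΔT = -4.85°C; T = 1.15°C
1000–3400 m, saturated: Δz = 2.4 km ⇒ ΔT = -15.84°C; T = -14.69°C
3400–2000 m, dry descent: Δz = 1.4 km ⇒ ΔT = +13.58°C; T = -1.11°C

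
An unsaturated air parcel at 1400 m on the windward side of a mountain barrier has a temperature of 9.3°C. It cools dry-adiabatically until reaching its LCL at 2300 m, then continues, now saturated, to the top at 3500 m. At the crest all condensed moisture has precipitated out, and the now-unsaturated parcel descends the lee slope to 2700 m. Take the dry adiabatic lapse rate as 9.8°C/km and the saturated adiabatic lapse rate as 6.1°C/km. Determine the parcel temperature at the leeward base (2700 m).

1°C

Dry to 2300 m: -9.8 × 0.9 km = -8.82°C, so T = 0.48°C.
Saturated to 3500 m: -6.1 × 1.2 km = -7.32°C, so T = -6.84°C.
Dry descent to 2700 m: +9.8 × 0.8 km = +7.84°C, so T = 1°C.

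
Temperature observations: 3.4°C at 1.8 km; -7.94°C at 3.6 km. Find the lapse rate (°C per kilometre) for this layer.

Γ = −ΔT/Δz = (3.4 − (-7.94)) / (3600 − 1800) m
  = 11.34°C / 1.8 km = 6.3°C/km

6.3°C/km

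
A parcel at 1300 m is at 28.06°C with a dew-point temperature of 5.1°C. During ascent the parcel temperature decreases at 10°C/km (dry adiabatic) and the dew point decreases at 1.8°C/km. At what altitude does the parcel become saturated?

4100 m

T and T_d converge at 10 − 1.8 = 8.2°C per km
Height above start = (28.06 − 5.1) / 8.2 = 2.8 km
LCL altitude = 1300 m + 2800 m = 4100 m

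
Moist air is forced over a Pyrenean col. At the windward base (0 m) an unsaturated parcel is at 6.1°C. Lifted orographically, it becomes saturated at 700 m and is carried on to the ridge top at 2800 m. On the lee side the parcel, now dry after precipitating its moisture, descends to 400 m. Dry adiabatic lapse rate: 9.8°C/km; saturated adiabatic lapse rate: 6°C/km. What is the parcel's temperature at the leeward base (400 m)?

10.16°C

Dry to 700 m: -9.8 × 0.7 km = -6.86°C, so T = -0.76°C.
Saturated to 2800 m: -6 × 2.1 km = -12.6°C, so T = -13.36°C.
Dry descent to 400 m: +9.8 × 2.4 km = +23.52°C, so T = 10.16°C.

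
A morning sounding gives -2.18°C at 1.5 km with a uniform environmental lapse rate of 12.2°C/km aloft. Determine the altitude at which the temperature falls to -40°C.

4.6 km

Height above start = (-2.18 − (-40)) / 12.2 = 3.1 km
Altitude = 1500 m + 3100 m = 4600 m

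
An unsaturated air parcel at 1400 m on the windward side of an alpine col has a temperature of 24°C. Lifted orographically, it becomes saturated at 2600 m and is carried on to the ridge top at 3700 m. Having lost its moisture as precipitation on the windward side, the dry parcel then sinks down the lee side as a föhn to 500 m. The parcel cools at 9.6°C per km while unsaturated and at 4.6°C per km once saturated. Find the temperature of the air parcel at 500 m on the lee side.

1400–2600 m, dry: Δz = 1.2 km ⇒ ΔT = -11.52°C; T = 12.48°C
2600–3700 m, saturated: Δz = 1.1 km ⇒ ΔT = -5.06°C; T = 7.42°C
3700–500 m, dry descent: Δz = 3.2 km ⇒ ΔT = +30.72°C; T = 38.14°C

38.14°C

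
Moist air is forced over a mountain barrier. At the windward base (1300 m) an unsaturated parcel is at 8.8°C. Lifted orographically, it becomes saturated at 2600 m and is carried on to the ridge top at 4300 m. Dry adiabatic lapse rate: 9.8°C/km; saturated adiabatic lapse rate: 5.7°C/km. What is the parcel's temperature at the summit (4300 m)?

1300–2600 m, dry: Δz = 1.3 km ⇒ ΔT = -12.74°C; T = -3.94°C
2600–4300 m, saturated: Δz = 1.7 km ⇒ ΔT = -9.69°C; T = -13.63°C

-13.63°C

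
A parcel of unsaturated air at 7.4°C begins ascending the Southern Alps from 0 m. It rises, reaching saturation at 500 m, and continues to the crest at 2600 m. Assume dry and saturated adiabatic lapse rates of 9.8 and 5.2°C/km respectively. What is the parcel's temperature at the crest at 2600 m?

-8.42°C

Dry to 500 m: -9.8 × 0.5 km = -4.9°C, so T = 2.5°C.
Saturated to 2600 m: -5.2 × 2.1 km = -10.92°C, so T = -8.42°C.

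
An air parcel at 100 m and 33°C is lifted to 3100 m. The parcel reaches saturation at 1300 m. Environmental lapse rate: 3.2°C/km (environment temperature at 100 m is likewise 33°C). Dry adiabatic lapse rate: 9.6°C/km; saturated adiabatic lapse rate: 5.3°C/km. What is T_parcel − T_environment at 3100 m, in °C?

-11.46°C (parcel cooler than environment)

Parcel:
  Dry to 1300 m: -9.6 × 1.2 km = -11.52°C, so T = 21.48°C.
  Saturated to 3100 m: -5.3 × 1.8 km = -9.54°C, so T = 11.94°C.
Environment:
  Environment to 3100 m: -3.2 × 3 km = -9.6°C, so T = 23.4°C.
T_parcel − T_env = 11.94 − 23.4 = -11.46°C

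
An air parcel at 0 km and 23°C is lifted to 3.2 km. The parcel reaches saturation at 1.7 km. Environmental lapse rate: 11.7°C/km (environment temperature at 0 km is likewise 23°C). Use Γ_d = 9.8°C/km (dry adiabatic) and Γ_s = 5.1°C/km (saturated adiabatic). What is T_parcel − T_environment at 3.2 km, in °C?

Parcel:
  0 → 1700 m (dry, 9.8°C/km): ΔT = -9.8 × 1.7 = -16.66°C → T = 6.34°C
  1700 → 3200 m (saturated, 5.1°C/km): ΔT = -5.1 × 1.5 = -7.65°C → T = -1.31°C
Environment:
  0 → 3200 m (environment, 11.7°C/km): ΔT = -11.7 × 3.2 = -37.44°C → T = -14.44°C
T_parcel − T_env = -1.31 − (-14.44) = +13.13°C

+13.13°C (parcel warmer than environment)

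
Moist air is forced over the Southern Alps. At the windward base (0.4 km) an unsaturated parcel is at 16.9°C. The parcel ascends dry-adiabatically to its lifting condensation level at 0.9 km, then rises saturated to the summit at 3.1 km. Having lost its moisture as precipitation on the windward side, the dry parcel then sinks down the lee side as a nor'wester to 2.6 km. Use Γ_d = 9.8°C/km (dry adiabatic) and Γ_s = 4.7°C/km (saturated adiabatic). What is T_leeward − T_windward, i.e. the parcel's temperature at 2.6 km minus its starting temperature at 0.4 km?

Dry to 900 m: -9.8 × 0.5 km = -4.9°C, so T = 12°C.
Saturated to 3100 m: -4.7 × 2.2 km = -10.34°C, so T = 1.66°C.
Dry descent to 2600 m: +9.8 × 0.5 km = +4.9°C, so T = 6.56°C.
Net change vs windward start: 6.56 − 16.9 = -10.34°C

-10.34°C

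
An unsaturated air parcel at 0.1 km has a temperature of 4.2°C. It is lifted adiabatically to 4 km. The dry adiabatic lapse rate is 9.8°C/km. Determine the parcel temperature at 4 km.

100–4000 m, dry adiabatic: Δz = 3.9 km ⇒ ΔT = -38.22°C; T = -34.02°C

-34.02°C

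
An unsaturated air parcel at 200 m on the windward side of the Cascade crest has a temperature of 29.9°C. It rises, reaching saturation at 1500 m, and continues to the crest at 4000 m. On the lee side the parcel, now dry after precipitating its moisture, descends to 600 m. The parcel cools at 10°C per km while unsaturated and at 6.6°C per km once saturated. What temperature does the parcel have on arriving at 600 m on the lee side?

200 → 1500 m (dry, 10°C/km): ΔT = -10 × 1.3 = -13°C → T = 16.9°C
1500 → 4000 m (saturated, 6.6°C/km): ΔT = -6.6 × 2.5 = -16.5°C → T = 0.4°C
4000 → 600 m (dry descent, 10°C/km): ΔT = +10 × 3.4 = +34°C → T = 34.4°C

34.4°C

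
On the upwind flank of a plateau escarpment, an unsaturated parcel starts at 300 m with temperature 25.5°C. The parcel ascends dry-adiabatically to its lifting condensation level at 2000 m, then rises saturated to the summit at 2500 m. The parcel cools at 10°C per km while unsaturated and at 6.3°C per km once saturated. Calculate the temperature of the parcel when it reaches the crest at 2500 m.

5.35°C

300–2000 m, dry: Δz = 1.7 km ⇒ ΔT = -17°C; T = 8.5°C
2000–2500 m, saturated: Δz = 0.5 km ⇒ ΔT = -3.15°C; T = 5.35°C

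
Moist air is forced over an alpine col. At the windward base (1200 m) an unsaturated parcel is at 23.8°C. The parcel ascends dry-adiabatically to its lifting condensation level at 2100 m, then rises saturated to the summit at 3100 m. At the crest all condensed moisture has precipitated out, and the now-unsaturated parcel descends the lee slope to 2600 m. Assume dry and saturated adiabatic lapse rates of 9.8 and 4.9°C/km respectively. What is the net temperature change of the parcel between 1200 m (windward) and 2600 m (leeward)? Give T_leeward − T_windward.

1200–2100 m, dry: Δz = 0.9 km ⇒ ΔT = -8.82°C; T = 14.98°C
2100–3100 m, saturated: Δz = 1 km ⇒ ΔT = -4.9°C; T = 10.08°C
3100–2600 m, dry descent: Δz = 0.5 km ⇒ ΔT = +4.9°C; T = 14.98°C
Net change vs windward start: 14.98 − 23.8 = -8.82°C

-8.82°C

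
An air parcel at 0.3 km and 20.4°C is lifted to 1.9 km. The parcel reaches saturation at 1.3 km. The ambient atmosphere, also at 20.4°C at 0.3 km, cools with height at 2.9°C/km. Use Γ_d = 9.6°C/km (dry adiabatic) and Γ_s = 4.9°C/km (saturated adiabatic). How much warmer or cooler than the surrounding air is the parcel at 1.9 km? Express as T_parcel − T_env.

Parcel:
  300 → 1300 m (dry, 9.6°C/km): ΔT = -9.6 × 1 = -9.6°C → T = 10.8°C
  1300 → 1900 m (saturated, 4.9°C/km): ΔT = -4.9 × 0.6 = -2.94°C → T = 7.86°C
Environment:
  300 → 1900 m (environment, 2.9°C/km): ΔT = -2.9 × 1.6 = -4.64°C → T = 15.76°C
T_parcel − T_env = 7.86 − 15.76 = -7.9°C

-7.9°C (parcel cooler than environment)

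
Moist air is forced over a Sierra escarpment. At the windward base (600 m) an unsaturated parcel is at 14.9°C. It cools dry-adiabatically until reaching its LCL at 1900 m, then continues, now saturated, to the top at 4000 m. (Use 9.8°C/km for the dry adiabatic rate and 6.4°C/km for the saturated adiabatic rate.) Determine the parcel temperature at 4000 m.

-11.28°C

Dry to 1900 m: -9.8 × 1.3 km = -12.74°C, so T = 2.16°C.
Saturated to 4000 m: -6.4 × 2.1 km = -13.44°C, so T = -11.28°C.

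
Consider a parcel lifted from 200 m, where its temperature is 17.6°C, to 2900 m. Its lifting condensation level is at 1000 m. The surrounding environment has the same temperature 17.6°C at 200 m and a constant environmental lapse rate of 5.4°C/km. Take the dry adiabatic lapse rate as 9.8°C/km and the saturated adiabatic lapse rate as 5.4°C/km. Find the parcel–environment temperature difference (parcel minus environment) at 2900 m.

Parcel:
  200–1000 m, dry: Δz = 0.8 km ⇒ ΔT = -7.84°C; T = 9.76°C
  1000–2900 m, saturated: Δz = 1.9 km ⇒ ΔT = -10.26°C; T = -0.5°C
Environment:
  200–2900 m, environment: Δz = 2.7 km ⇒ ΔT = -14.58°C; T = 3.02°C
T_parcel − T_env = -0.5 − 3.02 = -3.52°C

-3.52°C (parcel cooler than environment)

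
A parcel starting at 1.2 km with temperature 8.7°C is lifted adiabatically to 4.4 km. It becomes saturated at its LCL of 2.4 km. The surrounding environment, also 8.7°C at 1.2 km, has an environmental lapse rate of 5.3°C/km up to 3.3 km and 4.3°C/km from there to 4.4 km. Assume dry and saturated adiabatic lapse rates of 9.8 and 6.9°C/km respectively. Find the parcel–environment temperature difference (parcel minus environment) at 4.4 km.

-9.7°C (parcel cooler than environment)

Parcel:
  From 1200 m to 2400 m (dry): cools by 9.8 × 1.2 = 11.76°C, giving -3.06°C.
  From 2400 m to 4400 m (saturated): cools by 6.9 × 2 = 13.8°C, giving -16.86°C.
Environment:
  From 1200 m to 3300 m (environment, lower layer): cools by 5.3 × 2.1 = 11.13°C, giving -2.43°C.
  From 3300 m to 4400 m (environment, upper layer): cools by 4.3 × 1.1 = 4.73°C, giving -7.16°C.
T_parcel − T_env = -16.86 − (-7.16) = -9.7°C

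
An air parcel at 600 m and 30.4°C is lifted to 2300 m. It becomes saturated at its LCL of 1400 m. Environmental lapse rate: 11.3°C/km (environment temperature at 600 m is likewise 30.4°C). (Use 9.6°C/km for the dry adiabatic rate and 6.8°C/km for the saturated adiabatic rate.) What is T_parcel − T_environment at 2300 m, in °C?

+5.41°C (parcel warmer than environment)

Parcel:
  600 → 1400 m (dry, 9.6°C/km): ΔT = -9.6 × 0.8 = -7.68°C → T = 22.72°C
  1400 → 2300 m (saturated, 6.8°C/km): ΔT = -6.8 × 0.9 = -6.12°C → T = 16.6°C
Environment:
  600 → 2300 m (environment, 11.3°C/km): ΔT = -11.3 × 1.7 = -19.21°C → T = 11.19°C
T_parcel − T_env = 16.6 − 11.19 = +5.41°C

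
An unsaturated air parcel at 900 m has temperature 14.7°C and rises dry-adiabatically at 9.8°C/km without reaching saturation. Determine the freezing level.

2400 m

Height above start = (14.7 − 0) / 9.8 = 1.5 km
Altitude = 900 m + 1500 m = 2400 m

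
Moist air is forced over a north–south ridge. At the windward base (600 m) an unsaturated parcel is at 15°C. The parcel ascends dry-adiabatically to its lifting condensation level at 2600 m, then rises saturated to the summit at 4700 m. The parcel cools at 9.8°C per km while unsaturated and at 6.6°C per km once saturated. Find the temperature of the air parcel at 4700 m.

600–2600 m, dry: Δz = 2 km ⇒ ΔT = -19.6°C; T = -4.6°C
2600–4700 m, saturated: Δz = 2.1 km ⇒ ΔT = -13.86°C; T = -18.46°C

-18.46°C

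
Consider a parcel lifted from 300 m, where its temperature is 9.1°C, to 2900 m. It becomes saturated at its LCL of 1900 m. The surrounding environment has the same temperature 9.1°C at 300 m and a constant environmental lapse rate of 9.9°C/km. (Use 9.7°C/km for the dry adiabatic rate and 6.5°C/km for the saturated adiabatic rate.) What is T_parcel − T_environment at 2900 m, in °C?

Parcel:
  Dry to 1900 m: -9.7 × 1.6 km = -15.52°C, so T = -6.42°C.
  Saturated to 2900 m: -6.5 × 1 km = -6.5°C, so T = -12.92°C.
Environment:
  Environment to 2900 m: -9.9 × 2.6 km = -25.74°C, so T = -16.64°C.
T_parcel − T_env = -12.92 − (-16.64) = +3.72°C

+3.72°C (parcel warmer than environment)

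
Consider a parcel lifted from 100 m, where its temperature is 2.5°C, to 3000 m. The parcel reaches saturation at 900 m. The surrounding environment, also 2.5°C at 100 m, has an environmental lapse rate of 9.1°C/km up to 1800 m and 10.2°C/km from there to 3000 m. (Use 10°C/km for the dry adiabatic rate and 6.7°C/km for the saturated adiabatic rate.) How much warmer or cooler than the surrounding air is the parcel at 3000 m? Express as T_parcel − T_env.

+5.64°C (parcel warmer than environment)

Parcel:
  From 100 m to 900 m (dry): cools by 10 × 0.8 = 8°C, giving -5.5°C.
  From 900 m to 3000 m (saturated): cools by 6.7 × 2.1 = 14.07°C, giving -19.57°C.
Environment:
  From 100 m to 1800 m (environment, lower layer): cools by 9.1 × 1.7 = 15.47°C, giving -12.97°C.
  From 1800 m to 3000 m (environment, upper layer): cools by 10.2 × 1.2 = 12.24°C, giving -25.21°C.
T_parcel − T_env = -19.57 − (-25.21) = +5.64°C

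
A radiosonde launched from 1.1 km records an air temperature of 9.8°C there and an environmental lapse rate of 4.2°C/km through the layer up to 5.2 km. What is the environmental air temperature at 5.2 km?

Environmental to 5200 m: -4.2 × 4.1 km = -17.22°C, so T = -7.42°C.

-7.42°C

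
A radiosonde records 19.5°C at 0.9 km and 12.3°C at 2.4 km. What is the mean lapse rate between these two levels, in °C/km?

4.8°C/km

Γ = −ΔT/Δz = (19.5 − 12.3) / (2400 − 900) m
  = 7.2°C / 1.5 km = 4.8°C/km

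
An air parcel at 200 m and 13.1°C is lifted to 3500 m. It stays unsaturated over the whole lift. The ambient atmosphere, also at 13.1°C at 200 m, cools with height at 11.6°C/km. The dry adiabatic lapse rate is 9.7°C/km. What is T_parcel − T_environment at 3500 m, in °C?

+6.27°C (parcel warmer than environment)

Parcel:
  200–3500 m, dry: Δz = 3.3 km ⇒ ΔT = -32.01°C; T = -18.91°C
Environment:
  200–3500 m, environment: Δz = 3.3 km ⇒ ΔT = -38.28°C; T = -25.18°C
T_parcel − T_env = -18.91 − (-25.18) = +6.27°C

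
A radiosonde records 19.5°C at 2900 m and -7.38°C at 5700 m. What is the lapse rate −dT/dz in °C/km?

Γ = −ΔT/Δz = (19.5 − (-7.38)) / (5700 − 2900) m
  = 26.88°C / 2.8 km = 9.6°C/km

9.6°C/km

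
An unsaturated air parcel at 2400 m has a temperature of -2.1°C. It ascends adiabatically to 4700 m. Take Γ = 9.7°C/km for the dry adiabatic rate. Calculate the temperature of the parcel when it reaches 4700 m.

2400 → 4700 m (dry adiabatic, 9.7°C/km): ΔT = -9.7 × 2.3 = -22.31°C → T = -24.41°C

-24.41°C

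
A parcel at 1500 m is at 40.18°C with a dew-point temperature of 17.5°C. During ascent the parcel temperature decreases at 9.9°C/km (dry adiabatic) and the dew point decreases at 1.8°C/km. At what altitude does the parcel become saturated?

T and T_d converge at 9.9 − 1.8 = 8.1°C per km
Height above start = (40.18 − 17.5) / 8.1 = 2.8 km
LCL altitude = 1500 m + 2800 m = 4300 m

4300 m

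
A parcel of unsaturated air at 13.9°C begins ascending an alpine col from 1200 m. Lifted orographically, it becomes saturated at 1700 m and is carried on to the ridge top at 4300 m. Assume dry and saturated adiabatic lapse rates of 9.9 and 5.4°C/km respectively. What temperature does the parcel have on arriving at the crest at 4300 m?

Dry to 1700 m: -9.9 × 0.5 km = -4.95°C, so T = 8.95°C.
Saturated to 4300 m: -5.4 × 2.6 km = -14.04°C, so T = -5.09°C.

-5.09°C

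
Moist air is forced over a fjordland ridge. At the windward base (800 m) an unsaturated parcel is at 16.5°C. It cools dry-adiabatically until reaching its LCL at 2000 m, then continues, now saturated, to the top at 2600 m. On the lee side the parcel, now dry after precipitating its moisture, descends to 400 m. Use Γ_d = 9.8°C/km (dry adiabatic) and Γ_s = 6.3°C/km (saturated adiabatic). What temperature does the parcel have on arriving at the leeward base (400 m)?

22.52°C

Dry to 2000 m: -9.8 × 1.2 km = -11.76°C, so T = 4.74°C.
Saturated to 2600 m: -6.3 × 0.6 km = -3.78°C, so T = 0.96°C.
Dry descent to 400 m: +9.8 × 2.2 km = +21.56°C, so T = 22.52°C.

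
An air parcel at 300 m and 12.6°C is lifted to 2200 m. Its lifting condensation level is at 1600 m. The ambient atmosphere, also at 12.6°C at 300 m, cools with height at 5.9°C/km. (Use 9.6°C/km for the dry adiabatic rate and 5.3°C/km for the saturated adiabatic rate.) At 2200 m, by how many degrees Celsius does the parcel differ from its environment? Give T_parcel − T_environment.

-4.45°C (parcel cooler than environment)

Parcel:
  From 300 m to 1600 m (dry): cools by 9.6 × 1.3 = 12.48°C, giving 0.12°C.
  From 1600 m to 2200 m (saturated): cools by 5.3 × 0.6 = 3.18°C, giving -3.06°C.
Environment:
  From 300 m to 2200 m (environment): cools by 5.9 × 1.9 = 11.21°C, giving 1.39°C.
T_parcel − T_env = -3.06 − 1.39 = -4.45°C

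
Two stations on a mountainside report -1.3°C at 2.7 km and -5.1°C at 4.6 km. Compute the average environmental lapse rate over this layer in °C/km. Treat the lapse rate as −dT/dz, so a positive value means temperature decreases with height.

2°C/km

Γ = −ΔT/Δz = (-1.3 − (-5.1)) / (4600 − 2700) m
  = 3.8°C / 1.9 km = 2°C/km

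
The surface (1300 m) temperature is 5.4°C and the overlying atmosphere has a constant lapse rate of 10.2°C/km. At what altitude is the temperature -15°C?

3300 m

Height above start = (5.4 − (-15)) / 10.2 = 2 km
Altitude = 1300 m + 2000 m = 3300 m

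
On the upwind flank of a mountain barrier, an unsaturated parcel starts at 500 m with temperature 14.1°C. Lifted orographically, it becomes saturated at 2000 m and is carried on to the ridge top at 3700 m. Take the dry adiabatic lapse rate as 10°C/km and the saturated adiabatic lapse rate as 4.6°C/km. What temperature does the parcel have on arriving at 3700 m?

500 → 2000 m (dry, 10°C/km): ΔT = -10 × 1.5 = -15°C → T = -0.9°C
2000 → 3700 m (saturated, 4.6°C/km): ΔT = -4.6 × 1.7 = -7.82°C → T = -8.72°C

-8.72°C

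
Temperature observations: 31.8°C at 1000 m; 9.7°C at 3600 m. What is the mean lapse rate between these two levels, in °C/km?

Γ = −ΔT/Δz = (31.8 − 9.7) / (3600 − 1000) m
  = 22.1°C / 2.6 km = 8.5°C/km

8.5°C/km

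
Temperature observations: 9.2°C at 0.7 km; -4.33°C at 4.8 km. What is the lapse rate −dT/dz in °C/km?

Γ = −ΔT/Δz = (9.2 − (-4.33)) / (4800 − 700) m
  = 13.53°C / 4.1 km = 3.3°C/km

3.3°C/km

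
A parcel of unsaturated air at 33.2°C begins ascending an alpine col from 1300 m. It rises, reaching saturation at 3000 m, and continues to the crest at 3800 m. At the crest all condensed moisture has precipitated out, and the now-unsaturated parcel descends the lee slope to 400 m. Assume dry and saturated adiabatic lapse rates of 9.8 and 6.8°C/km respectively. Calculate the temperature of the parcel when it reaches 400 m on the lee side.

1300 → 3000 m (dry, 9.8°C/km): ΔT = -9.8 × 1.7 = -16.66°C → T = 16.54°C
3000 → 3800 m (saturated, 6.8°C/km): ΔT = -6.8 × 0.8 = -5.44°C → T = 11.1°C
3800 → 400 m (dry descent, 9.8°C/km): ΔT = +9.8 × 3.4 = +33.32°C → T = 44.42°C

44.42°C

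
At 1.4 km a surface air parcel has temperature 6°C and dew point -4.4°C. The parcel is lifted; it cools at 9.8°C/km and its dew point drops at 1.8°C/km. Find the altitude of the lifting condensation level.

2.7 km

T and T_d converge at 9.8 − 1.8 = 8°C per km
Height above start = (6 − (-4.4)) / 8 = 1.3 km
LCL altitude = 1400 m + 1300 m = 2700 m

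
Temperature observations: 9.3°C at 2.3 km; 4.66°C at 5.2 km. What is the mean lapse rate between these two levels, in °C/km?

Γ = −ΔT/Δz = (9.3 − 4.66) / (5200 − 2300) m
  = 4.64°C / 2.9 km = 1.6°C/km

1.6°C/km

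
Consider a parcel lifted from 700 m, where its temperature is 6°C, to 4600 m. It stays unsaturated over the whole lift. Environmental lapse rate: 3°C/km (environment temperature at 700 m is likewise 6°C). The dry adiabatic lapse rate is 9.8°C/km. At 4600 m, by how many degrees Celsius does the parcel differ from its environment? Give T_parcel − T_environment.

-26.52°C (parcel cooler than environment)

Parcel:
  Dry to 4600 m: -9.8 × 3.9 km = -38.22°C, so T = -32.22°C.
Environment:
  Environment to 4600 m: -3 × 3.9 km = -11.7°C, so T = -5.7°C.
T_parcel − T_env = -32.22 − (-5.7) = -26.52°C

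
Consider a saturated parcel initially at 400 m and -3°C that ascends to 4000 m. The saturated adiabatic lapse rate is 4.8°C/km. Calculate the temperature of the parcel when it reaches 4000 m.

-20.28°C

400–4000 m, saturated adiabatic: Δz = 3.6 km ⇒ ΔT = -17.28°C; T = -20.28°C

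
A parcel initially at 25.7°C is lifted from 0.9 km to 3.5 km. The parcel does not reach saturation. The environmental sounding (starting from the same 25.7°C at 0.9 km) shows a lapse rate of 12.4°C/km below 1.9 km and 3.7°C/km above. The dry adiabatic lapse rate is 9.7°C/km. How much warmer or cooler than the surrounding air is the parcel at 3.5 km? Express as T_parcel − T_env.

-6.9°C (parcel cooler than environment)

Parcel:
  From 900 m to 3500 m (dry): cools by 9.7 × 2.6 = 25.22°C, giving 0.48°C.
Environment:
  From 900 m to 1900 m (environment, lower layer): cools by 12.4 × 1 = 12.4°C, giving 13.3°C.
  From 1900 m to 3500 m (environment, upper layer): cools by 3.7 × 1.6 = 5.92°C, giving 7.38°C.
T_parcel − T_env = 0.48 − 7.38 = -6.9°C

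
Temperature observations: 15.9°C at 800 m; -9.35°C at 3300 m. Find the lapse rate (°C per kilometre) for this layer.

Γ = −ΔT/Δz = (15.9 − (-9.35)) / (3300 − 800) m
  = 25.25°C / 2.5 km = 10.1°C/km

10.1°C/km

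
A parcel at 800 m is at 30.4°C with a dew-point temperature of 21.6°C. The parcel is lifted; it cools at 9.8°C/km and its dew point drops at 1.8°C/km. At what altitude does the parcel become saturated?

1900 m

T and T_d converge at 9.8 − 1.8 = 8°C per km
Height above start = (30.4 − 21.6) / 8 = 1.1 km
LCL altitude = 800 m + 1100 m = 1900 m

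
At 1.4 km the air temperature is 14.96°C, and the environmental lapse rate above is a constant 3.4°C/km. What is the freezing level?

Height above start = (14.96 − 0) / 3.4 = 4.4 km
Altitude = 1400 m + 4400 m = 5800 m

5.8 km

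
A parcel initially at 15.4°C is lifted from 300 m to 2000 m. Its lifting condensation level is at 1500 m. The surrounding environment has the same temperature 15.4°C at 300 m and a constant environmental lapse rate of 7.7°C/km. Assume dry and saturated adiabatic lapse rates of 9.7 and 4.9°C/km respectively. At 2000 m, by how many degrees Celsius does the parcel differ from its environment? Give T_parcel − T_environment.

Parcel:
  300–1500 m, dry: Δz = 1.2 km ⇒ ΔT = -11.64°C; T = 3.76°C
  1500–2000 m, saturated: Δz = 0.5 km ⇒ ΔT = -2.45°C; T = 1.31°C
Environment:
  300–2000 m, environment: Δz = 1.7 km ⇒ ΔT = -13.09°C; T = 2.31°C
T_parcel − T_env = 1.31 − 2.31 = -1°C

-1°C (parcel cooler than environment)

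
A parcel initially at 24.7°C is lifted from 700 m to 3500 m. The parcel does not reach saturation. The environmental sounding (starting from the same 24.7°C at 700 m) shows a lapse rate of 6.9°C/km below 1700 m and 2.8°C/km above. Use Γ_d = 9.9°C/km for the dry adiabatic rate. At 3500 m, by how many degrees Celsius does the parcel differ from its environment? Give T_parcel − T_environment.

-15.78°C (parcel cooler than environment)

Parcel:
  700–3500 m, dry: Δz = 2.8 km ⇒ ΔT = -27.72°C; T = -3.02°C
Environment:
  700–1700 m, environment, lower layer: Δz = 1 km ⇒ ΔT = -6.9°C; T = 17.8°C
  1700–3500 m, environment, upper layer: Δz = 1.8 km ⇒ ΔT = -5.04°C; T = 12.76°C
T_parcel − T_env = -3.02 − 12.76 = -15.78°C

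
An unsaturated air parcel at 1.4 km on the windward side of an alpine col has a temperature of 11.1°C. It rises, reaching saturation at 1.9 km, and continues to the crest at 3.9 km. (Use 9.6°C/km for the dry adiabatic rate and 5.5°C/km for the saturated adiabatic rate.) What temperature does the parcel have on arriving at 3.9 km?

From 1400 m to 1900 m (dry): cools by 9.6 × 0.5 = 4.8°C, giving 6.3°C.
From 1900 m to 3900 m (saturated): cools by 5.5 × 2 = 11°C, giving -4.7°C.

-4.7°C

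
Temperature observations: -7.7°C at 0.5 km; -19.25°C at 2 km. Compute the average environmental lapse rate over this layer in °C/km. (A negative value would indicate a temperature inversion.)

Γ = −ΔT/Δz = (-7.7 − (-19.25)) / (2000 − 500) m
  = 11.55°C / 1.5 km = 7.7°C/km

7.7°C/km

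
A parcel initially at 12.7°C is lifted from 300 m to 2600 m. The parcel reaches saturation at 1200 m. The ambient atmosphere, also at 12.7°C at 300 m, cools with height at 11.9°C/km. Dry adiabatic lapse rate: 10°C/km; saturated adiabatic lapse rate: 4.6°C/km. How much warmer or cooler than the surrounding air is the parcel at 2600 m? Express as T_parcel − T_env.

+11.93°C (parcel warmer than environment)

Parcel:
  300–1200 m, dry: Δz = 0.9 km ⇒ ΔT = -9°C; T = 3.7°C
  1200–2600 m, saturated: Δz = 1.4 km ⇒ ΔT = -6.44°C; T = -2.74°C
Environment:
  300–2600 m, environment: Δz = 2.3 km ⇒ ΔT = -27.37°C; T = -14.67°C
T_parcel − T_env = -2.74 − (-14.67) = +11.93°C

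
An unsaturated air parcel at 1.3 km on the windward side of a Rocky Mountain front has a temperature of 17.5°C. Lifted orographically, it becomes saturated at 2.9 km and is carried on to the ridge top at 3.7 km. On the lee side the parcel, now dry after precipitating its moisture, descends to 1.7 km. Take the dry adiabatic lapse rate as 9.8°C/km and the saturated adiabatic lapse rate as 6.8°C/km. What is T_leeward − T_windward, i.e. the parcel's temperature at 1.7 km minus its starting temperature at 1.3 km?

1300 → 2900 m (dry, 9.8°C/km): ΔT = -9.8 × 1.6 = -15.68°C → T = 1.82°C
2900 → 3700 m (saturated, 6.8°C/km): ΔT = -6.8 × 0.8 = -5.44°C → T = -3.62°C
3700 → 1700 m (dry descent, 9.8°C/km): ΔT = +9.8 × 2 = +19.6°C → T = 15.98°C
Net change vs windward start: 15.98 − 17.5 = -1.52°C

-1.52°C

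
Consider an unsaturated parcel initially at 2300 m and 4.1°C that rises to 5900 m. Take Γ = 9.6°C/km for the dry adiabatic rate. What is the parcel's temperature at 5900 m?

From 2300 m to 5900 m (dry adiabatic): cools by 9.6 × 3.6 = 34.56°C, giving -30.46°C.

-30.46°C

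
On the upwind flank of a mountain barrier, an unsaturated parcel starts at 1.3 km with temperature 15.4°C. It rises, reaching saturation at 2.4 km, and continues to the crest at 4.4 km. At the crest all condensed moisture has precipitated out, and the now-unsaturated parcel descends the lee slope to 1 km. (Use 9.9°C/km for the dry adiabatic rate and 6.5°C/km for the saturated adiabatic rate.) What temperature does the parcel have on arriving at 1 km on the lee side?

25.17°C

From 1300 m to 2400 m (dry): cools by 9.9 × 1.1 = 10.89°C, giving 4.51°C.
From 2400 m to 4400 m (saturated): cools by 6.5 × 2 = 13°C, giving -8.49°C.
From 4400 m to 1000 m (dry descent): warms by 9.9 × 3.4 = 33.66°C, giving 25.17°C.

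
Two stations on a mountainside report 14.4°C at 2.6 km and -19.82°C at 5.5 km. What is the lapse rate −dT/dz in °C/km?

11.8°C/km

Γ = −ΔT/Δz = (14.4 − (-19.82)) / (5500 − 2600) m
  = 34.22°C / 2.9 km = 11.8°C/km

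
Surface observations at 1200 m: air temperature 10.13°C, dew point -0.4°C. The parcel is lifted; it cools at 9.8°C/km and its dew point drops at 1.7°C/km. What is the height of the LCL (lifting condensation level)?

T and T_d converge at 9.8 − 1.7 = 8.1°C per km
Height above start = (10.13 − (-0.4)) / 8.1 = 1.3 km
LCL altitude = 1200 m + 1300 m = 2500 m

2500 m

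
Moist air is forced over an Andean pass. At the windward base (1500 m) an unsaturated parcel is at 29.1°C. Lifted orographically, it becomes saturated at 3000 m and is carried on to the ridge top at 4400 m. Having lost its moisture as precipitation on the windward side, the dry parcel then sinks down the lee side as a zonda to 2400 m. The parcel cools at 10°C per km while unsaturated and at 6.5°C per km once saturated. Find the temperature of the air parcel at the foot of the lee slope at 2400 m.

From 1500 m to 3000 m (dry): cools by 10 × 1.5 = 15°C, giving 14.1°C.
From 3000 m to 4400 m (saturated): cools by 6.5 × 1.4 = 9.1°C, giving 5°C.
From 4400 m to 2400 m (dry descent): warms by 10 × 2 = 20°C, giving 25°C.

25°C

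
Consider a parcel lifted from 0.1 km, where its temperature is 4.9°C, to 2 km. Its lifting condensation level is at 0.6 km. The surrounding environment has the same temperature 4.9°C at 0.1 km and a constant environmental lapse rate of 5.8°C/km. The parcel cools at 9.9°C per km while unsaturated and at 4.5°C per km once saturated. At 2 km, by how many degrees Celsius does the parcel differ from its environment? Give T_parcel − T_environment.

Parcel:
  100 → 600 m (dry, 9.9°C/km): ΔT = -9.9 × 0.5 = -4.95°C → T = -0.05°C
  600 → 2000 m (saturated, 4.5°C/km): ΔT = -4.5 × 1.4 = -6.3°C → T = -6.35°C
Environment:
  100 → 2000 m (environment, 5.8°C/km): ΔT = -5.8 × 1.9 = -11.02°C → T = -6.12°C
T_parcel − T_env = -6.35 − (-6.12) = -0.23°C

-0.23°C (parcel cooler than environment)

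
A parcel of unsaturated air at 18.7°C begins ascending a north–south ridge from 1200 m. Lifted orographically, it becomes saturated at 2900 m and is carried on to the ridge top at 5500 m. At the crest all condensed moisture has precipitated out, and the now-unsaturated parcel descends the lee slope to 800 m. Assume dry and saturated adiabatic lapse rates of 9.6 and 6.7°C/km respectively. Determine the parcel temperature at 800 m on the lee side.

1200–2900 m, dry: Δz = 1.7 km ⇒ ΔT = -16.32°C; T = 2.38°C
2900–5500 m, saturated: Δz = 2.6 km ⇒ ΔT = -17.42°C; T = -15.04°C
5500–800 m, dry descent: Δz = 4.7 km ⇒ ΔT = +45.12°C; T = 30.08°C

30.08°C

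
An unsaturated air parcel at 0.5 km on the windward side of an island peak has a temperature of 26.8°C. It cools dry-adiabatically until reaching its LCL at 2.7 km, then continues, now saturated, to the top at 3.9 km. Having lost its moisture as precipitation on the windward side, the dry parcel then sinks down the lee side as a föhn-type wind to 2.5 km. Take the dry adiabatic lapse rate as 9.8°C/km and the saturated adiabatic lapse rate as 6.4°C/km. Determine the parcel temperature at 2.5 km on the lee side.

500 → 2700 m (dry, 9.8°C/km): ΔT = -9.8 × 2.2 = -21.56°C → T = 5.24°C
2700 → 3900 m (saturated, 6.4°C/km): ΔT = -6.4 × 1.2 = -7.68°C → T = -2.44°C
3900 → 2500 m (dry descent, 9.8°C/km): ΔT = +9.8 × 1.4 = +13.72°C → T = 11.28°C

11.28°C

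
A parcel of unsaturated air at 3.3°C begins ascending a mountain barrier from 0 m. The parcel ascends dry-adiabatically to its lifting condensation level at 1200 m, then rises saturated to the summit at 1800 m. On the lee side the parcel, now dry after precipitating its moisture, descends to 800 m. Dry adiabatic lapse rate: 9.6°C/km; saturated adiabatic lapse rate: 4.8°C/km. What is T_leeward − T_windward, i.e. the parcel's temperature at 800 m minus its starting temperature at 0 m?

Dry to 1200 m: -9.6 × 1.2 km = -11.52°C, so T = -8.22°C.
Saturated to 1800 m: -4.8 × 0.6 km = -2.88°C, so T = -11.1°C.
Dry descent to 800 m: +9.6 × 1 km = +9.6°C, so T = -1.5°C.
Net change vs windward start: -1.5 − 3.3 = -4.8°C

-4.8°C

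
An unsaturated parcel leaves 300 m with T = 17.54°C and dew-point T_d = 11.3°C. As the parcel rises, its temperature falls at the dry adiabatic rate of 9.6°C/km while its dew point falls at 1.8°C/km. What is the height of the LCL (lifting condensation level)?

1100 m

T and T_d converge at 9.6 − 1.8 = 7.8°C per km
Height above start = (17.54 − 11.3) / 7.8 = 0.8 km
LCL altitude = 300 m + 800 m = 1100 m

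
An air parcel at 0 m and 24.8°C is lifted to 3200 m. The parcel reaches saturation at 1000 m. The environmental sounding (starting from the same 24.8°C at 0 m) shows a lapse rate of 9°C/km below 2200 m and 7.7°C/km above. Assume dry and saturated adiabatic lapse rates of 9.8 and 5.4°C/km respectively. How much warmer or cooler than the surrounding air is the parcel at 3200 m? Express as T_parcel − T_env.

+5.82°C (parcel warmer than environment)

Parcel:
  0 → 1000 m (dry, 9.8°C/km): ΔT = -9.8 × 1 = -9.8°C → T = 15°C
  1000 → 3200 m (saturated, 5.4°C/km): ΔT = -5.4 × 2.2 = -11.88°C → T = 3.12°C
Environment:
  0 → 2200 m (environment, lower layer, 9°C/km): ΔT = -9 × 2.2 = -19.8°C → T = 5°C
  2200 → 3200 m (environment, upper layer, 7.7°C/km): ΔT = -7.7 × 1 = -7.7°C → T = -2.7°C
T_parcel − T_env = 3.12 − (-2.7) = +5.82°C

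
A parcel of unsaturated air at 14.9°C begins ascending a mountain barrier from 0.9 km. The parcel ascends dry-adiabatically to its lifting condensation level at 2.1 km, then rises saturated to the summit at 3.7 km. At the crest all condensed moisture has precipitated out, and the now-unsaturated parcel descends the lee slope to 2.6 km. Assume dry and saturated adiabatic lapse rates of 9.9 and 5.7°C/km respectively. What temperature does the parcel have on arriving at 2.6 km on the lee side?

4.79°C

From 900 m to 2100 m (dry): cools by 9.9 × 1.2 = 11.88°C, giving 3.02°C.
From 2100 m to 3700 m (saturated): cools by 5.7 × 1.6 = 9.12°C, giving -6.1°C.
From 3700 m to 2600 m (dry descent): warms by 9.9 × 1.1 = 10.89°C, giving 4.79°C.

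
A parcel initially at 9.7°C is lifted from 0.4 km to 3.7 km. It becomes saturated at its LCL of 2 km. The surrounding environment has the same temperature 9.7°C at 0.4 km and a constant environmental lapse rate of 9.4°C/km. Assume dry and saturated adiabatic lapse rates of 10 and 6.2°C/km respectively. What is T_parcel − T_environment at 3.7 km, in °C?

Parcel:
  From 400 m to 2000 m (dry): cools by 10 × 1.6 = 16°C, giving -6.3°C.
  From 2000 m to 3700 m (saturated): cools by 6.2 × 1.7 = 10.54°C, giving -16.84°C.
Environment:
  From 400 m to 3700 m (environment): cools by 9.4 × 3.3 = 31.02°C, giving -21.32°C.
T_parcel − T_env = -16.84 − (-21.32) = +4.48°C

+4.48°C (parcel warmer than environment)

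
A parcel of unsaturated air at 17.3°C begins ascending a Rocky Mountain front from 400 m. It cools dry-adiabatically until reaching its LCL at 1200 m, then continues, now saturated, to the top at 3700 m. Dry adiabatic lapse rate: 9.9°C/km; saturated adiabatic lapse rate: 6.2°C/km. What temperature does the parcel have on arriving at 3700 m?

From 400 m to 1200 m (dry): cools by 9.9 × 0.8 = 7.92°C, giving 9.38°C.
From 1200 m to 3700 m (saturated): cools by 6.2 × 2.5 = 15.5°C, giving -6.12°C.

-6.12°C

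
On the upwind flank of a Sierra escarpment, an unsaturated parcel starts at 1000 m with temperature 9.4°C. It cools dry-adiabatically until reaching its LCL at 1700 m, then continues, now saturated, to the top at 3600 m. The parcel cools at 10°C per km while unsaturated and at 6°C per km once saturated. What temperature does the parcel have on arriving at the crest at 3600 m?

-9°C

1000 → 1700 m (dry, 10°C/km): ΔT = -10 × 0.7 = -7°C → T = 2.4°C
1700 → 3600 m (saturated, 6°C/km): ΔT = -6 × 1.9 = -11.4°C → T = -9°C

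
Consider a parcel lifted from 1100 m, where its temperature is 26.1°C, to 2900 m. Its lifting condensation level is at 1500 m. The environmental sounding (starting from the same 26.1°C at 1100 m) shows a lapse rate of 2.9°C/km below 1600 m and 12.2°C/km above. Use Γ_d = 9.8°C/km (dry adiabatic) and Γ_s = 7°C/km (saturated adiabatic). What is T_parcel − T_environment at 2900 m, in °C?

+3.59°C (parcel warmer than environment)

Parcel:
  Dry to 1500 m: -9.8 × 0.4 km = -3.92°C, so T = 22.18°C.
  Saturated to 2900 m: -7 × 1.4 km = -9.8°C, so T = 12.38°C.
Environment:
  Environment, lower layer to 1600 m: -2.9 × 0.5 km = -1.45°C, so T = 24.65°C.
  Environment, upper layer to 2900 m: -12.2 × 1.3 km = -15.86°C, so T = 8.79°C.
T_parcel − T_env = 12.38 − 8.79 = +3.59°C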